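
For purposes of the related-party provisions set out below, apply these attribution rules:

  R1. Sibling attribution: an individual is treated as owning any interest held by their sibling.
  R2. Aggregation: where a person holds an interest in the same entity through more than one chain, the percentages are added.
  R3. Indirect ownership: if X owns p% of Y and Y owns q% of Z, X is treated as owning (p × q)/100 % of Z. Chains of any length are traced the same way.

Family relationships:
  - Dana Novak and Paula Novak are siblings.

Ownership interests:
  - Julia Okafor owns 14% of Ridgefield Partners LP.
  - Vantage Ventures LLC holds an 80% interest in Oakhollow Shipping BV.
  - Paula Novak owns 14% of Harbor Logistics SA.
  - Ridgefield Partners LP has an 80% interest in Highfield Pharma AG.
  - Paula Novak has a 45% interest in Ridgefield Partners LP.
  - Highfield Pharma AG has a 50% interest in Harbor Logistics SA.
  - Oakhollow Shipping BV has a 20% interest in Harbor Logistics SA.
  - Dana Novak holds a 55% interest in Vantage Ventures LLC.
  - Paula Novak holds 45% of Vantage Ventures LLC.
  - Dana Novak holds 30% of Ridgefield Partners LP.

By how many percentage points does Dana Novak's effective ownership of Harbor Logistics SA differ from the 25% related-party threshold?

35

By sibling attribution (R1), Dana Novak is treated as also owning Paula Novak's interest in Vantage Ventures LLC, giving 55% + 45% = 100%.
By sibling attribution (R1), Dana Novak is treated as also owning Paula Novak's interest in Ridgefield Partners LP, giving 30% + 45% = 75%.
By sibling attribution (R1), Dana Novak is treated as owning Paula Novak's 14% interest in Harbor Logistics SA.
Chain via Vantage Ventures LLC → Oakhollow Shipping BV (R3): 100% × 80% × 20% = 16% of Harbor Logistics SA.
Chain via Ridgefield Partners LP → Highfield Pharma AG (R3): 75% × 80% × 50% = 30% of Harbor Logistics SA.
Direct interest in Harbor Logistics SA: 14%.
Aggregating (R2): 16% + 30% + 14% = 60%.
60% exceeds the 25% threshold by 35 percentage points.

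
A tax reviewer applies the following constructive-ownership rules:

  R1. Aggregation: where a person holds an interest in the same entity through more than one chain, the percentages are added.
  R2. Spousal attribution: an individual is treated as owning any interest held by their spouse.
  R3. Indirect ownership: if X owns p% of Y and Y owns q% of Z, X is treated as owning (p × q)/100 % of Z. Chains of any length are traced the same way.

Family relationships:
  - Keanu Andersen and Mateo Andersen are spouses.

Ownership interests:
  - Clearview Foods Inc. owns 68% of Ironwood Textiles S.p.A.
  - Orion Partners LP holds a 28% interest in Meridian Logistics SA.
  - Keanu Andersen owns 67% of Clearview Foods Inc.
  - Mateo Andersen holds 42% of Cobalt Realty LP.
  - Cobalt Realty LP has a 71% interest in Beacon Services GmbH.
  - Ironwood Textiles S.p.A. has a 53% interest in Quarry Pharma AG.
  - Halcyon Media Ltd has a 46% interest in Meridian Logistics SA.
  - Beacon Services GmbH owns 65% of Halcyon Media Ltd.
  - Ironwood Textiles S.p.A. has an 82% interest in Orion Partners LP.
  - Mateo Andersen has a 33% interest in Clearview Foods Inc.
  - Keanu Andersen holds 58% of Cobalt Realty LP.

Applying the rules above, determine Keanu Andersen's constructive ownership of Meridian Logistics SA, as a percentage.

By spousal attribution (R2), Keanu Andersen is treated as also owning Mateo Andersen's interest in Clearview Foods Inc, giving 67% + 33% = 100%.
By spousal attribution (R2), Keanu Andersen is treated as also owning Mateo Andersen's interest in Cobalt Realty LP, giving 58% + 42% = 100%.
Chain via Clearview Foods Inc. → Ironwood Textiles S.p.A. → Orion Partners LP (R3): 100% × 68% × 82% × 28% = 15.6128% of Meridian Logistics SA.
Chain via Cobalt Realty LP → Beacon Services GmbH → Halcyon Media Ltd (R3): 100% × 71% × 65% × 46% = 21.229% of Meridian Logistics SA.
Aggregating (R1): 15.6128% + 21.229% = 36.8418%.

36.8418%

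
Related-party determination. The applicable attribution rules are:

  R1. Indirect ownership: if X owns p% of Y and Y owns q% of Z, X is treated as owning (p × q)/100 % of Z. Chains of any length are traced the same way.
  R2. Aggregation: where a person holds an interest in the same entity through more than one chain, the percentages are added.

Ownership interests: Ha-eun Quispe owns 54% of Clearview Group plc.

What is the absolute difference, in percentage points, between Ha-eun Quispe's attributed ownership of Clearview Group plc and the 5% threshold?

49

Direct interest in Clearview Group plc: 54%.
54% exceeds the 5% threshold by 49 percentage points.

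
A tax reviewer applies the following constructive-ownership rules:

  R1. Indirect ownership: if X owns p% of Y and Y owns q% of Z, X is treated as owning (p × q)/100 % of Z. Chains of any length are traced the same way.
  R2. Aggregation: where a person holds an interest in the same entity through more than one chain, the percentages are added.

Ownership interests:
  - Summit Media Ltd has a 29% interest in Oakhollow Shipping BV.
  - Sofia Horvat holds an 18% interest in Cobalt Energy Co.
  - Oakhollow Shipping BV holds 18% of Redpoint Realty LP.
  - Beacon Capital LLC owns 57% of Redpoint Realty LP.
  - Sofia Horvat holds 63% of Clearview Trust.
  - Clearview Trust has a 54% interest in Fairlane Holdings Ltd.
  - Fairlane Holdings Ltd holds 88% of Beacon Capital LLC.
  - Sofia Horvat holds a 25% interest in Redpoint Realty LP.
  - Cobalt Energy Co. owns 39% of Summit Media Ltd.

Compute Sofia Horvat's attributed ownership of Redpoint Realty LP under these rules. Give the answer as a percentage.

Chain via Clearview Trust → Fairlane Holdings Ltd → Beacon Capital LLC (R1): 63% × 54% × 88% × 57% = 17.064432% of Redpoint Realty LP.
Chain via Cobalt Energy Co. → Summit Media Ltd → Oakhollow Shipping BV (R1): 18% × 39% × 29% × 18% = 0.366444% of Redpoint Realty LP.
Direct interest in Redpoint Realty LP: 25%.
Aggregating (R2): 17.064432% + 0.366444% + 25% = 42.430876%.

42.430876%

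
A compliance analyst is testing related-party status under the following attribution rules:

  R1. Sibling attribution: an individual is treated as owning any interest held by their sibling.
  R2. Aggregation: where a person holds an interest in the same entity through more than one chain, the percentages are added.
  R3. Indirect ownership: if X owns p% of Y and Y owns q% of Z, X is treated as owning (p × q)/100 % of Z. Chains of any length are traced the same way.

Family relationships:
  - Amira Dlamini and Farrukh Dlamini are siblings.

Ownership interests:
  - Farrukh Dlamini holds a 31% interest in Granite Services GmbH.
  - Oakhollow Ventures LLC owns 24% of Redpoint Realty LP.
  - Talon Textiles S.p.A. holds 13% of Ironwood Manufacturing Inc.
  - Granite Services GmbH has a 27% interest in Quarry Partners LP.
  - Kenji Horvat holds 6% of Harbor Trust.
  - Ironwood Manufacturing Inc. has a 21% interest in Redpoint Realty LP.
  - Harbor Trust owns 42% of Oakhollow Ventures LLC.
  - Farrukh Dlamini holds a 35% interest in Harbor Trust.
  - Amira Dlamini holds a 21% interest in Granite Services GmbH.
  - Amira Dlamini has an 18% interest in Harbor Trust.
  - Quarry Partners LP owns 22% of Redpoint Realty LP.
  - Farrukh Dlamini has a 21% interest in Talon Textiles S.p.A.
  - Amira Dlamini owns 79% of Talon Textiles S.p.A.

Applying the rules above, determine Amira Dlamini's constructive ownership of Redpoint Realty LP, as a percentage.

11.1612%

By sibling attribution (R1), Amira Dlamini is treated as also owning Farrukh Dlamini's interest in Granite Services GmbH, giving 21% + 31% = 52%.
By sibling attribution (R1), Amira Dlamini is treated as also owning Farrukh Dlamini's interest in Harbor Trust, giving 18% + 35% = 53%.
By sibling attribution (R1), Amira Dlamini is treated as also owning Farrukh Dlamini's interest in Talon Textiles S.p.A, giving 79% + 21% = 100%.
Chain via Granite Services GmbH → Quarry Partners LP (R3): 52% × 27% × 22% = 3.0888% of Redpoint Realty LP.
Chain via Harbor Trust → Oakhollow Ventures LLC (R3): 53% × 42% × 24% = 5.3424% of Redpoint Realty LP.
Chain via Talon Textiles S.p.A. → Ironwood Manufacturing Inc. (R3): 100% × 13% × 21% = 2.73% of Redpoint Realty LP.
Aggregating (R2): 3.0888% + 5.3424% + 2.73% = 11.1612%.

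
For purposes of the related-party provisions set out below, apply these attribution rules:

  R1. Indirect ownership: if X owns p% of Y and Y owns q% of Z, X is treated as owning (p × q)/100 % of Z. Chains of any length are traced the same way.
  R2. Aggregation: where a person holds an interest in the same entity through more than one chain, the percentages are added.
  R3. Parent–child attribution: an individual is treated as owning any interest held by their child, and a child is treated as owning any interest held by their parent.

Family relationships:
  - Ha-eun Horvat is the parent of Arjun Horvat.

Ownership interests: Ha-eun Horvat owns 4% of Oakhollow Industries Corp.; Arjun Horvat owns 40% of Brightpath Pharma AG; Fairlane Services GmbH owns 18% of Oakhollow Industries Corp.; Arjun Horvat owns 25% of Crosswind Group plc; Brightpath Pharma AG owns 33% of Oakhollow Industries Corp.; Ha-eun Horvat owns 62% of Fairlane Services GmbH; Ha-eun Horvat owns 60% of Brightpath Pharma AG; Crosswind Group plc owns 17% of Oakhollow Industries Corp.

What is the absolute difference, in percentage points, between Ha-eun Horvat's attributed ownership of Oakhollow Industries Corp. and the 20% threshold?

32.41

By parent–child attribution (R3), Ha-eun Horvat is treated as also owning Arjun Horvat's interest in Brightpath Pharma AG, giving 60% + 40% = 100%.
By parent–child attribution (R3), Ha-eun Horvat is treated as owning Arjun Horvat's 25% interest in Crosswind Group plc.
Chain via Fairlane Services GmbH (R1): 62% × 18% = 11.16% of Oakhollow Industries Corp.
Chain via Brightpath Pharma AG (R1): 100% × 33% = 33% of Oakhollow Industries Corp.
Direct interest in Oakhollow Industries Corp: 4%.
Chain via Crosswind Group plc (R1): 25% × 17% = 4.25% of Oakhollow Industries Corp.
Aggregating (R2): 11.16% + 33% + 4% + 4.25% = 52.41%.
52.41% exceeds the 20% threshold by 32.41 percentage points.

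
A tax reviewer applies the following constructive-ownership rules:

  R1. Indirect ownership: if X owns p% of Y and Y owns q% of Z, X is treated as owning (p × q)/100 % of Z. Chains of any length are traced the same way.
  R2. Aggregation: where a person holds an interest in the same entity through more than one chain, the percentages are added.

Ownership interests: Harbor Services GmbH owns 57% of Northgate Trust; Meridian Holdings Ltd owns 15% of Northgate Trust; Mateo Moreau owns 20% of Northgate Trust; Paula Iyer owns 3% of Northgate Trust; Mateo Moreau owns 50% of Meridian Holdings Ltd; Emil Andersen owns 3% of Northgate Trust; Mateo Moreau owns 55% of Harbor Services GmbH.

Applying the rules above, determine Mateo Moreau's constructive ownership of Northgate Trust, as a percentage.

Chain via Harbor Services GmbH (R1): 55% × 57% = 31.35% of Northgate Trust.
Chain via Meridian Holdings Ltd (R1): 50% × 15% = 7.5% of Northgate Trust.
Direct interest in Northgate Trust: 20%.
Aggregating (R2): 31.35% + 7.5% + 20% = 58.85%.

58.85%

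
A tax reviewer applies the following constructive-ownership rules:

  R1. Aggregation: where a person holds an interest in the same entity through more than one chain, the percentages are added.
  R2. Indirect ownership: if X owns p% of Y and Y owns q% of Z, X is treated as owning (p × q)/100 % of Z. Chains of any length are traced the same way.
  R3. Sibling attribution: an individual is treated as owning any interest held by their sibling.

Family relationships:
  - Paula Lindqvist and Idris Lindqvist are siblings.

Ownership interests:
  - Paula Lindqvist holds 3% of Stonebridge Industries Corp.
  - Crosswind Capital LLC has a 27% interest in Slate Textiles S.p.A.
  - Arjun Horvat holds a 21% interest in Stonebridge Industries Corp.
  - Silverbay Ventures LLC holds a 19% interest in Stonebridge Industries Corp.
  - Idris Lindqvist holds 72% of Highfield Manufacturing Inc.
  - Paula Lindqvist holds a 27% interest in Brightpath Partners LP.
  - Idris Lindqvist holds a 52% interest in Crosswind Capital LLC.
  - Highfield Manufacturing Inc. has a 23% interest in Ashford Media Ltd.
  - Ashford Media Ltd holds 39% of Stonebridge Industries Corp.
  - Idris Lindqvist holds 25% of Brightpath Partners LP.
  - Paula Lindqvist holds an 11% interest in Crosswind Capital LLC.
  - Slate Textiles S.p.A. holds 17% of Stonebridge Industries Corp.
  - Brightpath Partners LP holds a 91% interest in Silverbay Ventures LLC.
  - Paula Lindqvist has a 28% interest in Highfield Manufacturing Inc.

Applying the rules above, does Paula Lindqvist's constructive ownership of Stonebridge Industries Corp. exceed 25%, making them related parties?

By sibling attribution (R3), Paula Lindqvist is treated as also owning Idris Lindqvist's interest in Brightpath Partners LP, giving 27% + 25% = 52%.
By sibling attribution (R3), Paula Lindqvist is treated as also owning Idris Lindqvist's interest in Crosswind Capital LLC, giving 11% + 52% = 63%.
By sibling attribution (R3), Paula Lindqvist is treated as also owning Idris Lindqvist's interest in Highfield Manufacturing Inc, giving 28% + 72% = 100%.
Chain via Brightpath Partners LP → Silverbay Ventures LLC (R2): 52% × 91% × 19% = 8.9908% of Stonebridge Industries Corp.
Chain via Crosswind Capital LLC → Slate Textiles S.p.A. (R2): 63% × 27% × 17% = 2.8917% of Stonebridge Industries Corp.
Chain via Highfield Manufacturing Inc. → Ashford Media Ltd (R2): 100% × 23% × 39% = 8.97% of Stonebridge Industries Corp.
Direct interest in Stonebridge Industries Corp: 3%.
Aggregating (R1): 8.9908% + 2.8917% + 8.97% + 3% = 23.8525%.
23.8525% does not exceed the 25% threshold, so Paula is not a related party to Stonebridge Industries Corp.

No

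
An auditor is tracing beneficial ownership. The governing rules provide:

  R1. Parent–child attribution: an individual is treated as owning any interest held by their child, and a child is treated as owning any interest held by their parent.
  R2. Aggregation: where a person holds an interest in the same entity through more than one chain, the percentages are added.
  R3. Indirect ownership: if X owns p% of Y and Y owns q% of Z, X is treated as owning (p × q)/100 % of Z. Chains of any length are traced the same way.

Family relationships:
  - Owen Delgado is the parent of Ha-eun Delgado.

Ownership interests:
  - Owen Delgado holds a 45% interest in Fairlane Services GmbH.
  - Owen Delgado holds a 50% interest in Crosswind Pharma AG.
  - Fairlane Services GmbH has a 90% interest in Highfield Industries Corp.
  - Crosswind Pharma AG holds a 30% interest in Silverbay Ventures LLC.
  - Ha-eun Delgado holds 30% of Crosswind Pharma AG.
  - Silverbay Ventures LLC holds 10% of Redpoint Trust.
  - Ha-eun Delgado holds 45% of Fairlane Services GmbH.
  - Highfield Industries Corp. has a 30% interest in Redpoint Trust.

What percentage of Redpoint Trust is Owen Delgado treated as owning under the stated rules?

By parent–child attribution (R1), Owen Delgado is treated as also owning Ha-eun Delgado's interest in Fairlane Services GmbH, giving 45% + 45% = 90%.
By parent–child attribution (R1), Owen Delgado is treated as also owning Ha-eun Delgado's interest in Crosswind Pharma AG, giving 50% + 30% = 80%.
Chain via Fairlane Services GmbH → Highfield Industries Corp. (R3): 90% × 90% × 30% = 24.3% of Redpoint Trust.
Chain via Crosswind Pharma AG → Silverbay Ventures LLC (R3): 80% × 30% × 10% = 2.4% of Redpoint Trust.
Aggregating (R2): 24.3% + 2.4% = 26.7%.

26.7%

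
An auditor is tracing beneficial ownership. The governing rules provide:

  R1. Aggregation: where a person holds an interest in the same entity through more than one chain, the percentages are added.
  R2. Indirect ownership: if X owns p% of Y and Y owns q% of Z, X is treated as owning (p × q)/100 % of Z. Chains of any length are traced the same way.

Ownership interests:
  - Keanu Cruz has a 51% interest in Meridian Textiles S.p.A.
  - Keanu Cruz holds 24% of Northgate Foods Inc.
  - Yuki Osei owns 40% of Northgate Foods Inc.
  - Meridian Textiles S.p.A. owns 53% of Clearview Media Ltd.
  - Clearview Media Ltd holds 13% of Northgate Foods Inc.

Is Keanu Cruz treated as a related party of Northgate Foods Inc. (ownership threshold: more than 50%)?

No

Chain via Meridian Textiles S.p.A. → Clearview Media Ltd (R2): 51% × 53% × 13% = 3.5139% of Northgate Foods Inc.
Direct interest in Northgate Foods Inc: 24%.
Aggregating (R1): 3.5139% + 24% = 27.5139%.
27.5139% does not exceed the 50% threshold, so Keanu is not a related party to Northgate Foods Inc.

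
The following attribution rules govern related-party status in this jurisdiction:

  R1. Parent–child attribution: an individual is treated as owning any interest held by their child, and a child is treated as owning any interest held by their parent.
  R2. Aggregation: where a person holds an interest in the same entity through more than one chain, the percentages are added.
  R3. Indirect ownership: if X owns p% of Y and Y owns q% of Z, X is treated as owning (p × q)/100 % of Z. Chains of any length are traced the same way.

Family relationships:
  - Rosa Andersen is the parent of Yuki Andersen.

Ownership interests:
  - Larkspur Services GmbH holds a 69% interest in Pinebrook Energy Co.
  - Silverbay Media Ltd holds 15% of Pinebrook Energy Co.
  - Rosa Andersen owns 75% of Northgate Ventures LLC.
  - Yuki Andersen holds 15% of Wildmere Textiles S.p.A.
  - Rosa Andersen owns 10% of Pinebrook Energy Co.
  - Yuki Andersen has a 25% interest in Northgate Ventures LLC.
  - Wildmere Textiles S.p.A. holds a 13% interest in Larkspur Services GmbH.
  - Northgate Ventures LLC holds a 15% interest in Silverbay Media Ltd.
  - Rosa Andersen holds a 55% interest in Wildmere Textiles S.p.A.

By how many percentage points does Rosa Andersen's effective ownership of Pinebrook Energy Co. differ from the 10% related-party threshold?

8.529

By parent–child attribution (R1), Rosa Andersen is treated as also owning Yuki Andersen's interest in Northgate Ventures LLC, giving 75% + 25% = 100%.
By parent–child attribution (R1), Rosa Andersen is treated as also owning Yuki Andersen's interest in Wildmere Textiles S.p.A, giving 55% + 15% = 70%.
Chain via Northgate Ventures LLC → Silverbay Media Ltd (R3): 100% × 15% × 15% = 2.25% of Pinebrook Energy Co.
Chain via Wildmere Textiles S.p.A. → Larkspur Services GmbH (R3): 70% × 13% × 69% = 6.279% of Pinebrook Energy Co.
Direct interest in Pinebrook Energy Co: 10%.
Aggregating (R2): 2.25% + 6.279% + 10% = 18.529%.
18.529% exceeds the 10% threshold by 8.529 percentage points.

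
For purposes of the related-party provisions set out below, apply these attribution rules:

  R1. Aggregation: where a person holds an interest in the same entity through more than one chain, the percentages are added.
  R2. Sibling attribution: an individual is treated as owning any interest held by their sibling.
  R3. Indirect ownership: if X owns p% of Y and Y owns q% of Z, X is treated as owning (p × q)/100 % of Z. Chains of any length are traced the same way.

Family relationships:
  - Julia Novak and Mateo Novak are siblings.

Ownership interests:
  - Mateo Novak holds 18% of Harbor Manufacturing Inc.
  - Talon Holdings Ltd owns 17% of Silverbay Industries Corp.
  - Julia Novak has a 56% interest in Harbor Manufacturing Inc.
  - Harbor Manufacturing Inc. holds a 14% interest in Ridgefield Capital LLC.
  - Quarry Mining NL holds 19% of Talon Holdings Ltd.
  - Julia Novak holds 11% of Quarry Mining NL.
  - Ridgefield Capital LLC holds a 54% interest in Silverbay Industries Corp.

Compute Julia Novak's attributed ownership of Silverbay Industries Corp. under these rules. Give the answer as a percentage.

5.9497%

By sibling attribution (R2), Julia Novak is treated as also owning Mateo Novak's interest in Harbor Manufacturing Inc, giving 56% + 18% = 74%.
Chain via Harbor Manufacturing Inc. → Ridgefield Capital LLC (R3): 74% × 14% × 54% = 5.5944% of Silverbay Industries Corp.
Chain via Quarry Mining NL → Talon Holdings Ltd (R3): 11% × 19% × 17% = 0.3553% of Silverbay Industries Corp.
Aggregating (R1): 5.5944% + 0.3553% = 5.9497%.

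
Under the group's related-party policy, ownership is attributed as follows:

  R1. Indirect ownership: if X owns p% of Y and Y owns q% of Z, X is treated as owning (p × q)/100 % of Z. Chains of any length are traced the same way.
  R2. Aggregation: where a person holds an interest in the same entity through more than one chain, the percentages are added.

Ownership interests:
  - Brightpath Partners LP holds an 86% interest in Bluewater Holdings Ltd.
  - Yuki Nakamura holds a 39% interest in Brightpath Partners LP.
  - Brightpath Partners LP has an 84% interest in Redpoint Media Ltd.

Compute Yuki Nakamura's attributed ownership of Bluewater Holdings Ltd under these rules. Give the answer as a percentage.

33.54%

Chain via Brightpath Partners LP (R1): 39% × 86% = 33.54% of Bluewater Holdings Ltd.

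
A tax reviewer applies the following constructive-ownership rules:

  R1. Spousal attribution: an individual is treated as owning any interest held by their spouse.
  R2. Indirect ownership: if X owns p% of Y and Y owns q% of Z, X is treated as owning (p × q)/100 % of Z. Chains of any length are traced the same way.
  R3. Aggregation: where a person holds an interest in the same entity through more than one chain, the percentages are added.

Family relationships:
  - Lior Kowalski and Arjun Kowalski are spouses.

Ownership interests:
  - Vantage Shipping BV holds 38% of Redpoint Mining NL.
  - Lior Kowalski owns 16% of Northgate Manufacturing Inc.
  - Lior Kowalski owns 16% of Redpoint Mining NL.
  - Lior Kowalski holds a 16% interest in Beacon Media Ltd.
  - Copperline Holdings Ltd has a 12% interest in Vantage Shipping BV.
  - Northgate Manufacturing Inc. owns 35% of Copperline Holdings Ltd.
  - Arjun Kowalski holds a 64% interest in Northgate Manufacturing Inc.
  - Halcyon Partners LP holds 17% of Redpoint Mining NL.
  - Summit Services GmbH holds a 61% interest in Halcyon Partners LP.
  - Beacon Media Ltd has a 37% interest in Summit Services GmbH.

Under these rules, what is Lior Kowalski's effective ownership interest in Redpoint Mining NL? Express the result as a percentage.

By spousal attribution (R1), Lior Kowalski is treated as also owning Arjun Kowalski's interest in Northgate Manufacturing Inc, giving 16% + 64% = 80%.
Chain via Beacon Media Ltd → Summit Services GmbH → Halcyon Partners LP (R2): 16% × 37% × 61% × 17% = 0.613904% of Redpoint Mining NL.
Chain via Northgate Manufacturing Inc. → Copperline Holdings Ltd → Vantage Shipping BV (R2): 80% × 35% × 12% × 38% = 1.2768% of Redpoint Mining NL.
Direct interest in Redpoint Mining NL: 16%.
Aggregating (R3): 0.613904% + 1.2768% + 16% = 17.890704%.

17.890704%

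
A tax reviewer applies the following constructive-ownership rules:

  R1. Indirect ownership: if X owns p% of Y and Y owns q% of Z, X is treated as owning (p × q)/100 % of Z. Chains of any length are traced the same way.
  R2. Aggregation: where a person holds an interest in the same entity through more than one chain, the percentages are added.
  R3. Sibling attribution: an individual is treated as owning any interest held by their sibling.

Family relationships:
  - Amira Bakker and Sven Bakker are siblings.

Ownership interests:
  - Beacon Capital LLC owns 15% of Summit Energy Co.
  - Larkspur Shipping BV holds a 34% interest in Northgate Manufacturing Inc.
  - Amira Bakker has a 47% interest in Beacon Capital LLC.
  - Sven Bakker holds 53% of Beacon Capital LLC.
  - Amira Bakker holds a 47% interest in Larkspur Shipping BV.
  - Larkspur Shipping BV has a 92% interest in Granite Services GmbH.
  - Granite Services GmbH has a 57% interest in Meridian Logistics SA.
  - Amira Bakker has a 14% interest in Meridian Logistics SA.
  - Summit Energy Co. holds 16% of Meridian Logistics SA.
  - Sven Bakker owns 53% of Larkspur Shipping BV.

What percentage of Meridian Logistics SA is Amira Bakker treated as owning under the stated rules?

By sibling attribution (R3), Amira Bakker is treated as also owning Sven Bakker's interest in Beacon Capital LLC, giving 47% + 53% = 100%.
By sibling attribution (R3), Amira Bakker is treated as also owning Sven Bakker's interest in Larkspur Shipping BV, giving 47% + 53% = 100%.
Chain via Beacon Capital LLC → Summit Energy Co. (R1): 100% × 15% × 16% = 2.4% of Meridian Logistics SA.
Chain via Larkspur Shipping BV → Granite Services GmbH (R1): 100% × 92% × 57% = 52.44% of Meridian Logistics SA.
Direct interest in Meridian Logistics SA: 14%.
Aggregating (R2): 2.4% + 52.44% + 14% = 68.84%.

68.84%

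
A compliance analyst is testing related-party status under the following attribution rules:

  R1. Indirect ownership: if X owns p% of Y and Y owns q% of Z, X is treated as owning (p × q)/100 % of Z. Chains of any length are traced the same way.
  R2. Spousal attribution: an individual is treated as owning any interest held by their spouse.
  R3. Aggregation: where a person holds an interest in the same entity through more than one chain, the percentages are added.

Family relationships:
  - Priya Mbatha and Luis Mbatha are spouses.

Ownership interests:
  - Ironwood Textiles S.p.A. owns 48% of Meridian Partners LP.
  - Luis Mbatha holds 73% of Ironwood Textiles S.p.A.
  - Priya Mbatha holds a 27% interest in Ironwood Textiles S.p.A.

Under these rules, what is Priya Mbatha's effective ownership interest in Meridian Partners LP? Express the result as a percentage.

By spousal attribution (R2), Priya Mbatha is treated as also owning Luis Mbatha's interest in Ironwood Textiles S.p.A, giving 27% + 73% = 100%.
Chain via Ironwood Textiles S.p.A. (R1): 100% × 48% = 48% of Meridian Partners LP.

48%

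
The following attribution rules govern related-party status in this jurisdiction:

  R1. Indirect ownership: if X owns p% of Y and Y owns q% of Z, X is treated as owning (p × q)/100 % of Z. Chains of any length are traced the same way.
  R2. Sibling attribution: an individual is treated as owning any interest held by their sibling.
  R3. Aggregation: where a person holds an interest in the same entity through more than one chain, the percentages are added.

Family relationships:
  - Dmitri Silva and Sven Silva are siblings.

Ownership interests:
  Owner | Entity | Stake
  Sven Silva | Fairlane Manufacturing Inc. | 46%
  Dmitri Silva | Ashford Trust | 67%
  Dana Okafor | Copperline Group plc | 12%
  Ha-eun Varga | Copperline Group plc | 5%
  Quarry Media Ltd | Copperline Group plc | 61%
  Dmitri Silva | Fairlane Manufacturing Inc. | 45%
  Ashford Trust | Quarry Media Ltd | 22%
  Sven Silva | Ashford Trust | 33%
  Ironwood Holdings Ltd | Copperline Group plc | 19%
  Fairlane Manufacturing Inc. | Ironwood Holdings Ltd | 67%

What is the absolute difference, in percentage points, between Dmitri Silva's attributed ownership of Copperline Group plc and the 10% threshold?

15.0043

By sibling attribution (R2), Dmitri Silva is treated as also owning Sven Silva's interest in Ashford Trust, giving 67% + 33% = 100%.
By sibling attribution (R2), Dmitri Silva is treated as also owning Sven Silva's interest in Fairlane Manufacturing Inc, giving 45% + 46% = 91%.
Chain via Ashford Trust → Quarry Media Ltd (R1): 100% × 22% × 61% = 13.42% of Copperline Group plc.
Chain via Fairlane Manufacturing Inc. → Ironwood Holdings Ltd (R1): 91% × 67% × 19% = 11.5843% of Copperline Group plc.
Aggregating (R3): 13.42% + 11.5843% = 25.0043%.
25.0043% exceeds the 10% threshold by 15.0043 percentage points.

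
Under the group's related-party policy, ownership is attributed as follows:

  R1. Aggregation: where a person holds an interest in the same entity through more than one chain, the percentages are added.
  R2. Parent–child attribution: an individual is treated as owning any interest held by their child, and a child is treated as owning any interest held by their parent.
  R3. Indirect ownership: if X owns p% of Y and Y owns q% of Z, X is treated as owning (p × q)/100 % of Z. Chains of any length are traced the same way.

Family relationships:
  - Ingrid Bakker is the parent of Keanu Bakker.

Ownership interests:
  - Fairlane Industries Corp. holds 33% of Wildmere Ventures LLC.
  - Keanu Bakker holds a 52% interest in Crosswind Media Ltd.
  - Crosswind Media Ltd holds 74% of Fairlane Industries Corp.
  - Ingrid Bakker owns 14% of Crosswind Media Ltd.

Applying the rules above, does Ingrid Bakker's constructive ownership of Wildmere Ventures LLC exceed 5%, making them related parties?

Yes

By parent–child attribution (R2), Ingrid Bakker is treated as also owning Keanu Bakker's interest in Crosswind Media Ltd, giving 14% + 52% = 66%.
Chain via Crosswind Media Ltd → Fairlane Industries Corp. (R3): 66% × 74% × 33% = 16.1172% of Wildmere Ventures LLC.
16.1172% exceeds the 5% threshold, so Ingrid is a related party to Wildmere Ventures LLC.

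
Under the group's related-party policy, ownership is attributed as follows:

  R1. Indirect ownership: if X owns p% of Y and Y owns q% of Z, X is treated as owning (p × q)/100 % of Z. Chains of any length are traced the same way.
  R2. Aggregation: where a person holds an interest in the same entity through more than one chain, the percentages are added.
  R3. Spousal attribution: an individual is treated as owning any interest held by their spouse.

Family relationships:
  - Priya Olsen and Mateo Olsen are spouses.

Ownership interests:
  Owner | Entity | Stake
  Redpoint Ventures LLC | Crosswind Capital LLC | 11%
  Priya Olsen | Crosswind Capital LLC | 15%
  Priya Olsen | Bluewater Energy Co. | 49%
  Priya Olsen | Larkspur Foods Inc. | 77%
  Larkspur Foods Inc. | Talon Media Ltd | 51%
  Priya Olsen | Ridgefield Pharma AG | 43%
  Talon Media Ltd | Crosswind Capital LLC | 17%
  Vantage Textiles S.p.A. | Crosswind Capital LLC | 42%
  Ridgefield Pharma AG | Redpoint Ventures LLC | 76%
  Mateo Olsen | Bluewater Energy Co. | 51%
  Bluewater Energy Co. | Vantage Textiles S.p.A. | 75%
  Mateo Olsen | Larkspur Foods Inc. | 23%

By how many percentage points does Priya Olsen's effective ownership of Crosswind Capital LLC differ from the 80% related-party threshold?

By spousal attribution (R3), Priya Olsen is treated as also owning Mateo Olsen's interest in Larkspur Foods Inc, giving 77% + 23% = 100%.
By spousal attribution (R3), Priya Olsen is treated as also owning Mateo Olsen's interest in Bluewater Energy Co, giving 49% + 51% = 100%.
Chain via Ridgefield Pharma AG → Redpoint Ventures LLC (R1): 43% × 76% × 11% = 3.5948% of Crosswind Capital LLC.
Chain via Larkspur Foods Inc. → Talon Media Ltd (R1): 100% × 51% × 17% = 8.67% of Crosswind Capital LLC.
Chain via Bluewater Energy Co. → Vantage Textiles S.p.A. (R1): 100% × 75% × 42% = 31.5% of Crosswind Capital LLC.
Direct interest in Crosswind Capital LLC: 15%.
Aggregating (R2): 3.5948% + 8.67% + 31.5% + 15% = 58.7648%.
58.7648% falls short of the 80% threshold by 21.2352 percentage points.

21.2352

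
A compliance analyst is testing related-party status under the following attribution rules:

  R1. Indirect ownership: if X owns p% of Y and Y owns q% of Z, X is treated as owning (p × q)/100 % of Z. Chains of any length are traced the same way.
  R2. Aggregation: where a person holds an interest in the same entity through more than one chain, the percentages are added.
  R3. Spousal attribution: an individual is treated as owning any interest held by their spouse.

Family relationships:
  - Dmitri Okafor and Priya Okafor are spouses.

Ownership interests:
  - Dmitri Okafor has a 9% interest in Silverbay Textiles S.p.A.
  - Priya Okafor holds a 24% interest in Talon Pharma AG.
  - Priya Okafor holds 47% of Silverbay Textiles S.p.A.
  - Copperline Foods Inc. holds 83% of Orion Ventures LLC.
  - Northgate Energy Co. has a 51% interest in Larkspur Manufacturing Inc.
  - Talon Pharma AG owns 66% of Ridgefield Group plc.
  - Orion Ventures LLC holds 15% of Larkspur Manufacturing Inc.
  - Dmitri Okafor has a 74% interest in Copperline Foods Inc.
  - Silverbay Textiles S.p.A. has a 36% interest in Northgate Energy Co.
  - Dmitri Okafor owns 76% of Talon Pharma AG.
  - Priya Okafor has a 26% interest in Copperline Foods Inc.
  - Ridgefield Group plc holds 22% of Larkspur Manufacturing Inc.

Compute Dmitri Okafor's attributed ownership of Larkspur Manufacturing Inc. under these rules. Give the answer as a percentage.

By spousal attribution (R3), Dmitri Okafor is treated as also owning Priya Okafor's interest in Silverbay Textiles S.p.A, giving 9% + 47% = 56%.
By spousal attribution (R3), Dmitri Okafor is treated as also owning Priya Okafor's interest in Talon Pharma AG, giving 76% + 24% = 100%.
By spousal attribution (R3), Dmitri Okafor is treated as also owning Priya Okafor's interest in Copperline Foods Inc, giving 74% + 26% = 100%.
Chain via Silverbay Textiles S.p.A. → Northgate Energy Co. (R1): 56% × 36% × 51% = 10.2816% of Larkspur Manufacturing Inc.
Chain via Talon Pharma AG → Ridgefield Group plc (R1): 100% × 66% × 22% = 14.52% of Larkspur Manufacturing Inc.
Chain via Copperline Foods Inc. → Orion Ventures LLC (R1): 100% × 83% × 15% = 12.45% of Larkspur Manufacturing Inc.
Aggregating (R2): 10.2816% + 14.52% + 12.45% = 37.2516%.

37.2516%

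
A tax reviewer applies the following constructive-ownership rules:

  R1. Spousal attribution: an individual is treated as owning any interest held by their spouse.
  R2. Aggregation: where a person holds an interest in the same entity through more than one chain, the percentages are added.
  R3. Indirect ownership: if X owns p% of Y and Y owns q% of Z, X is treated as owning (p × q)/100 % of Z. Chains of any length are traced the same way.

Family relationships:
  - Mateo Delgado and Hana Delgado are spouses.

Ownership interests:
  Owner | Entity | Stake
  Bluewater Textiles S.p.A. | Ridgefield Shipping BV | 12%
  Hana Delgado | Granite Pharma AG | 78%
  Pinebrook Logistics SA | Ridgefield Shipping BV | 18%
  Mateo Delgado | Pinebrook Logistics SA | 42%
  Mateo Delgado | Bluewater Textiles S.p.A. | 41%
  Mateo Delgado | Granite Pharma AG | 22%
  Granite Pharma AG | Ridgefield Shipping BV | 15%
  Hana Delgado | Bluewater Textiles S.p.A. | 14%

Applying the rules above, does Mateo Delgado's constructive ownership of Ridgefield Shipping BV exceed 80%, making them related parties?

By spousal attribution (R1), Mateo Delgado is treated as also owning Hana Delgado's interest in Bluewater Textiles S.p.A, giving 41% + 14% = 55%.
By spousal attribution (R1), Mateo Delgado is treated as also owning Hana Delgado's interest in Granite Pharma AG, giving 22% + 78% = 100%.
Chain via Bluewater Textiles S.p.A. (R3): 55% × 12% = 6.6% of Ridgefield Shipping BV.
Chain via Granite Pharma AG (R3): 100% × 15% = 15% of Ridgefield Shipping BV.
Chain via Pinebrook Logistics SA (R3): 42% × 18% = 7.56% of Ridgefield Shipping BV.
Aggregating (R2): 6.6% + 15% + 7.56% = 29.16%.
29.16% does not exceed the 80% threshold, so Mateo is not a related party to Ridgefield Shipping BV.

No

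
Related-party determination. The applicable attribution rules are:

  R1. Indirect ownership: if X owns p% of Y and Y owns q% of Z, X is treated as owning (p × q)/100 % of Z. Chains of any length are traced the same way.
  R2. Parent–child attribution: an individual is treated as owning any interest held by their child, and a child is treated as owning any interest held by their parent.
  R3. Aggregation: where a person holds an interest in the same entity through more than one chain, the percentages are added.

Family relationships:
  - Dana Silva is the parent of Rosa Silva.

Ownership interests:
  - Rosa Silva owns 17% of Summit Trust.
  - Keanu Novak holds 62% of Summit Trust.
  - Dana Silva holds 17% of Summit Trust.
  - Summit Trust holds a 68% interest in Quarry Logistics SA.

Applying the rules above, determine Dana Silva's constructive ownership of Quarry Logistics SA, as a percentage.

23.12%

By parent–child attribution (R2), Dana Silva is treated as also owning Rosa Silva's interest in Summit Trust, giving 17% + 17% = 34%.
Chain via Summit Trust (R1): 34% × 68% = 23.12% of Quarry Logistics SA.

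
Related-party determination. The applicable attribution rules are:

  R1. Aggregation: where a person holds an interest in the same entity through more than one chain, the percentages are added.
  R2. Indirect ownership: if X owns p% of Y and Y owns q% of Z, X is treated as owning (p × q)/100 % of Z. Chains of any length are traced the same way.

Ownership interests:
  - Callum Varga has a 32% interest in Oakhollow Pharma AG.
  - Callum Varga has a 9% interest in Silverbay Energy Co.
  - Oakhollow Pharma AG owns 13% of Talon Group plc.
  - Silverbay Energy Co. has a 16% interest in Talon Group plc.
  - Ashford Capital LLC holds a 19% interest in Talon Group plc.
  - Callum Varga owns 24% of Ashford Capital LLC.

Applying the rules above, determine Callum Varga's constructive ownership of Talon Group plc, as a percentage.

10.16%

Chain via Ashford Capital LLC (R2): 24% × 19% = 4.56% of Talon Group plc.
Chain via Oakhollow Pharma AG (R2): 32% × 13% = 4.16% of Talon Group plc.
Chain via Silverbay Energy Co. (R2): 9% × 16% = 1.44% of Talon Group plc.
Aggregating (R1): 4.56% + 4.16% + 1.44% = 10.16%.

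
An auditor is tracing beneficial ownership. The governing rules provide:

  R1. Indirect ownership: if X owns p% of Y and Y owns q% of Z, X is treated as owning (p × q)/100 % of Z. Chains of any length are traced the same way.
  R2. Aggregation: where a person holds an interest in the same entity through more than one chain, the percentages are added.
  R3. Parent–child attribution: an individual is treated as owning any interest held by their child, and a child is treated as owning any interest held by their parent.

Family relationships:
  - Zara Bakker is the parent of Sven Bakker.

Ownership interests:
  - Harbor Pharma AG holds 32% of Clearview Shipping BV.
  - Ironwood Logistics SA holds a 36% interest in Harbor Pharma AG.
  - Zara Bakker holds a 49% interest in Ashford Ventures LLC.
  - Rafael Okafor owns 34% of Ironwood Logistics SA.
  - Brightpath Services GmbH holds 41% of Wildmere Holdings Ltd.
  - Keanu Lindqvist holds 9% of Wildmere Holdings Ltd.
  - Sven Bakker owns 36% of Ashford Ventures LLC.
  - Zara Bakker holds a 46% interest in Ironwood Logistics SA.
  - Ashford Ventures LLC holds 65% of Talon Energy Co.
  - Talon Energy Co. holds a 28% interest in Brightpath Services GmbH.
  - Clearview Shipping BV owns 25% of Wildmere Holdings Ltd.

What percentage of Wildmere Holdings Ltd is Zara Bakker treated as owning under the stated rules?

By parent–child attribution (R3), Zara Bakker is treated as also owning Sven Bakker's interest in Ashford Ventures LLC, giving 49% + 36% = 85%.
Chain via Ashford Ventures LLC → Talon Energy Co. → Brightpath Services GmbH (R1): 85% × 65% × 28% × 41% = 6.3427% of Wildmere Holdings Ltd.
Chain via Ironwood Logistics SA → Harbor Pharma AG → Clearview Shipping BV (R1): 46% × 36% × 32% × 25% = 1.3248% of Wildmere Holdings Ltd.
Aggregating (R2): 6.3427% + 1.3248% = 7.6675%.

7.6675%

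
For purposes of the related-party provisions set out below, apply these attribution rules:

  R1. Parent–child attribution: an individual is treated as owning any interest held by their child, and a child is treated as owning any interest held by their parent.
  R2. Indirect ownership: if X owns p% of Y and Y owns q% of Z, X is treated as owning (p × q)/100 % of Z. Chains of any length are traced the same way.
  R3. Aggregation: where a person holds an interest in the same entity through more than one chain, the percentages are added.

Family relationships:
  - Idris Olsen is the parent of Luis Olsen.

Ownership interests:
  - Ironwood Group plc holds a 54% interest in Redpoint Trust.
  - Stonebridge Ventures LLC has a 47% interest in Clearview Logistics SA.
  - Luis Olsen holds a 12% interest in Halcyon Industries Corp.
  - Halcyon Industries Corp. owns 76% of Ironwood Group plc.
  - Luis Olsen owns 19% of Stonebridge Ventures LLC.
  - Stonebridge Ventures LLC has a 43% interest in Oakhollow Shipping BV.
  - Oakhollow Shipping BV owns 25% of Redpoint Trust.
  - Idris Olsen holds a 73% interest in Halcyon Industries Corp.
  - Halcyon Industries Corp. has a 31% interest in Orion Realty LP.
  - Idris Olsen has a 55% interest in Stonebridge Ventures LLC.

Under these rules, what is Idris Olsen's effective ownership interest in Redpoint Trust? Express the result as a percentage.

By parent–child attribution (R1), Idris Olsen is treated as also owning Luis Olsen's interest in Halcyon Industries Corp, giving 73% + 12% = 85%.
By parent–child attribution (R1), Idris Olsen is treated as also owning Luis Olsen's interest in Stonebridge Ventures LLC, giving 55% + 19% = 74%.
Chain via Halcyon Industries Corp. → Ironwood Group plc (R2): 85% × 76% × 54% = 34.884% of Redpoint Trust.
Chain via Stonebridge Ventures LLC → Oakhollow Shipping BV (R2): 74% × 43% × 25% = 7.955% of Redpoint Trust.
Aggregating (R3): 34.884% + 7.955% = 42.839%.

42.839%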